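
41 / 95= 0.43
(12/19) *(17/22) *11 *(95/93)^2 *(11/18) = 88825/25947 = 3.42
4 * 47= 188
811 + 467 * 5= 3146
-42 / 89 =-0.47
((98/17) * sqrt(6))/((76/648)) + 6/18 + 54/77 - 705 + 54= -150142/231 + 15876 * sqrt(6)/323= -529.57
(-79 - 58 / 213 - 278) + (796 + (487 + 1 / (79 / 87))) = 15595751 / 16827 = 926.83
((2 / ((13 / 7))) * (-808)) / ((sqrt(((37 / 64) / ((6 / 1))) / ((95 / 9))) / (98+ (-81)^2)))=-602612864 * sqrt(21090) / 1443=-60647144.46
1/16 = 0.06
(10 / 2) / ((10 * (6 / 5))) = 5 / 12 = 0.42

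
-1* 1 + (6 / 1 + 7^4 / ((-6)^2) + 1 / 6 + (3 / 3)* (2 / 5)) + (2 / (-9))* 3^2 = 12647 / 180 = 70.26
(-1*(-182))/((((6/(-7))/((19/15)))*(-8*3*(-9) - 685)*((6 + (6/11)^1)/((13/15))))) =247247/3256200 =0.08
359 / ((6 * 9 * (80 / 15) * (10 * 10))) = 359 / 28800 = 0.01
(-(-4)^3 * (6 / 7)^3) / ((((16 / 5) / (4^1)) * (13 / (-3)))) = -51840 / 4459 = -11.63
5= 5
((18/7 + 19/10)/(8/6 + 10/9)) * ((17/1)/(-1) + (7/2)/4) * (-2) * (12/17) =1090179/26180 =41.64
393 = 393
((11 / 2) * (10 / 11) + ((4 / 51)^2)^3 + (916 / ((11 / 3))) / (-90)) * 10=4305225532538 / 193559165811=22.24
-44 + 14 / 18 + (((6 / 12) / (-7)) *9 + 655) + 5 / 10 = 38533 / 63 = 611.63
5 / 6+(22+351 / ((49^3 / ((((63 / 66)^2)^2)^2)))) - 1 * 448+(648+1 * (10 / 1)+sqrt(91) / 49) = sqrt(91) / 49+38331136192813 / 164627620608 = 233.03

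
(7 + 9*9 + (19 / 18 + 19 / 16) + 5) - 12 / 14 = 95141 / 1008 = 94.39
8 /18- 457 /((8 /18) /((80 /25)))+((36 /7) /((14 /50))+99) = -6995557 /2205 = -3172.59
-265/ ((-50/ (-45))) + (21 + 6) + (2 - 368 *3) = -1313.50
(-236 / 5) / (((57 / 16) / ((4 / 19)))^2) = -966656 / 5864445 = -0.16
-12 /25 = -0.48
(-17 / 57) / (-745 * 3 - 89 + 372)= 0.00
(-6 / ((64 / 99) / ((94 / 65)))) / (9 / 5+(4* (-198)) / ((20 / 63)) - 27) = 1551 / 291200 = 0.01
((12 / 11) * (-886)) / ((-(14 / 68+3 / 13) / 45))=211470480 / 2123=99609.27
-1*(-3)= 3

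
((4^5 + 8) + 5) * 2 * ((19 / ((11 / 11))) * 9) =354654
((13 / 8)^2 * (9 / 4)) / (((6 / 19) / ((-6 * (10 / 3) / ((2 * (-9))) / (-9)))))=-16055 / 6912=-2.32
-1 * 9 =-9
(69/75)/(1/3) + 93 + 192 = 7194/25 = 287.76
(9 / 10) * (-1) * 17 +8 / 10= -29 / 2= -14.50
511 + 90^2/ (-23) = 3653/ 23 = 158.83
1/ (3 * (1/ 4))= 4/ 3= 1.33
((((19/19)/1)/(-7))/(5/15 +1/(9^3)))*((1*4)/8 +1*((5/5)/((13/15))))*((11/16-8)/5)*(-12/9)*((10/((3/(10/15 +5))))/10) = -2.60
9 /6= 3 /2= 1.50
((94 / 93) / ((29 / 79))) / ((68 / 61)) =226493 / 91698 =2.47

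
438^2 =191844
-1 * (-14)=14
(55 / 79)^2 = 3025 / 6241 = 0.48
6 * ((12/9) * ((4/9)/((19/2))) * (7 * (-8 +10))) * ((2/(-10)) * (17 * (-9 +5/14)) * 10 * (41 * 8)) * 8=690888704/171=4040284.82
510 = 510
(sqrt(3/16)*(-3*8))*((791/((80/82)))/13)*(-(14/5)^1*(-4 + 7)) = 2043153*sqrt(3)/650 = 5444.38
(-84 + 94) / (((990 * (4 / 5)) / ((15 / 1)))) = 25 / 132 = 0.19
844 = 844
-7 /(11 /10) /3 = -70 /33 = -2.12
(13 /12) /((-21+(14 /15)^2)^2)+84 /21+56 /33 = 15432143807 /2707563012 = 5.70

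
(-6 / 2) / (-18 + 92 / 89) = 267 / 1510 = 0.18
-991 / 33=-30.03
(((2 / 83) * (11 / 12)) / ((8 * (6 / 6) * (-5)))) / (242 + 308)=-0.00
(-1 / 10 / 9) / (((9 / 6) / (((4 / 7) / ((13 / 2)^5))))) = -128 / 350871885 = -0.00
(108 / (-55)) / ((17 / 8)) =-864 / 935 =-0.92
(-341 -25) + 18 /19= -6936 /19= -365.05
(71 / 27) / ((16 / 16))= 71 / 27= 2.63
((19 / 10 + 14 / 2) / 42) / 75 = 89 / 31500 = 0.00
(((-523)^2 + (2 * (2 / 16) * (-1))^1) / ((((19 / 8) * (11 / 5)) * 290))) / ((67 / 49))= 256515 / 1943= 132.02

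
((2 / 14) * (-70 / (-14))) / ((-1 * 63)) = -0.01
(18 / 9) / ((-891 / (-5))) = 10 / 891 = 0.01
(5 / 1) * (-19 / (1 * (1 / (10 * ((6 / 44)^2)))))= -4275 / 242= -17.67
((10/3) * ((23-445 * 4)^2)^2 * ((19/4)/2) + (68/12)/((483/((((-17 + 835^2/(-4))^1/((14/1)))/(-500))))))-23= 1020315695187945964327/13524000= 75444816266485.21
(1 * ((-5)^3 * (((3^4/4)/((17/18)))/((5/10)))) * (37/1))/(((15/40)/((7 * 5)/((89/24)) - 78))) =54863082000/1513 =36261124.92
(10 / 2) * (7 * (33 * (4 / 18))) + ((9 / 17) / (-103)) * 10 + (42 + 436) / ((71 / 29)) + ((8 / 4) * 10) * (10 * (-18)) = -1174141714 / 372963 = -3148.15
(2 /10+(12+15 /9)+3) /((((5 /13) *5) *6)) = 3289 /2250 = 1.46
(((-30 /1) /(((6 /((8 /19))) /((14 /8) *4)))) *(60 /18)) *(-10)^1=28000 /57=491.23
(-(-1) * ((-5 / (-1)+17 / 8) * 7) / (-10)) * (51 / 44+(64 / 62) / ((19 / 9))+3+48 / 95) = -14023107 / 545600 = -25.70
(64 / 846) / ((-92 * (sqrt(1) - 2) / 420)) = 1120 / 3243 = 0.35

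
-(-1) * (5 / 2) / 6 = 5 / 12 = 0.42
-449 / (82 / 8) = -1796 / 41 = -43.80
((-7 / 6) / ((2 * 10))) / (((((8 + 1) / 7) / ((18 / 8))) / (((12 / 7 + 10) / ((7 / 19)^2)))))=-14801 / 1680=-8.81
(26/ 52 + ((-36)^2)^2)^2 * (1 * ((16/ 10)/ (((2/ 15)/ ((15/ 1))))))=507800085673005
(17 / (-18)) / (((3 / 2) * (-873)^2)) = -17 / 20577483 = -0.00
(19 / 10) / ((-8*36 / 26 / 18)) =-247 / 80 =-3.09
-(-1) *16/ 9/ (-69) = -16/ 621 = -0.03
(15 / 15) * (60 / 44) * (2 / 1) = 30 / 11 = 2.73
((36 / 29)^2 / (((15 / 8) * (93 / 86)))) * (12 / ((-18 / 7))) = -462336 / 130355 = -3.55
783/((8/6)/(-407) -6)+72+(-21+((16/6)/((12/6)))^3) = -15250631/197910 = -77.06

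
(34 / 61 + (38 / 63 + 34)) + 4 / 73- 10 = 25.22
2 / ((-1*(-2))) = 1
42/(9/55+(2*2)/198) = 228.46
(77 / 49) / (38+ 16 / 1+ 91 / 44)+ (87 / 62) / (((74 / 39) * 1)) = 60814309 / 79230172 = 0.77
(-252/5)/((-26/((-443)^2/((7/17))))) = 60052194/65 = 923879.91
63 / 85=0.74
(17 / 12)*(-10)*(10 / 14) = -425 / 42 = -10.12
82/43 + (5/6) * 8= 1106/129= 8.57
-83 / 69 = -1.20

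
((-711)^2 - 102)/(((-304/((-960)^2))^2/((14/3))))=411860090880000/19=21676846888421.05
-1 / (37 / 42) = -42 / 37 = -1.14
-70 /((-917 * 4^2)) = 0.00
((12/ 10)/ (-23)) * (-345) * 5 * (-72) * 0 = 0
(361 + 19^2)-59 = 663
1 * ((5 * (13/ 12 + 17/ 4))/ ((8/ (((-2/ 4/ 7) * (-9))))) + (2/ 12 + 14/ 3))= 293/ 42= 6.98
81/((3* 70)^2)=9/4900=0.00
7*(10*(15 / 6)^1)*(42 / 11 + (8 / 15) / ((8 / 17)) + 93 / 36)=1318.60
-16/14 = -8/7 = -1.14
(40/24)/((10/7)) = 7/6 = 1.17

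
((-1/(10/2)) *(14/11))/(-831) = 14/45705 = 0.00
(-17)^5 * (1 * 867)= -1231016019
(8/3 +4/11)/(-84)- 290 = -200995/693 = -290.04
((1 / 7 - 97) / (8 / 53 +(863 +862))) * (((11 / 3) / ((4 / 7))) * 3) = -1.08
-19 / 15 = -1.27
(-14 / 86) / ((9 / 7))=-49 / 387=-0.13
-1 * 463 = -463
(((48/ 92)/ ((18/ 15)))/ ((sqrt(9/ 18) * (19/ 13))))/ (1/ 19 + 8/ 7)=910 * sqrt(2)/ 3657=0.35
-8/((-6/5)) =20/3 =6.67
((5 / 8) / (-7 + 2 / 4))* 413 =-2065 / 52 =-39.71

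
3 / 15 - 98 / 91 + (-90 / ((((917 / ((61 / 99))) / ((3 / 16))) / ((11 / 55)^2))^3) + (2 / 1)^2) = 800042990922655609247 / 256171401034348800000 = 3.12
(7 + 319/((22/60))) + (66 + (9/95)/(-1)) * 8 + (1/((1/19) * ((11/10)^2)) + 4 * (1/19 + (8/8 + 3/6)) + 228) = 19014513/11495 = 1654.16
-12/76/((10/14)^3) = -1029/2375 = -0.43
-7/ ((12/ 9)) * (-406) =4263/ 2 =2131.50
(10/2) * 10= 50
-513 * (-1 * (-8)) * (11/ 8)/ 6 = -1881/ 2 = -940.50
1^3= 1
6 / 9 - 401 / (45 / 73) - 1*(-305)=-15518 / 45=-344.84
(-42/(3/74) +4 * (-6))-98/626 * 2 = -331878/313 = -1060.31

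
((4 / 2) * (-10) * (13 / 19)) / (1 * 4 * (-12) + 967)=-260 / 17461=-0.01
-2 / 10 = -0.20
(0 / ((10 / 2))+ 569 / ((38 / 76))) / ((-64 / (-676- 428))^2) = 338626.12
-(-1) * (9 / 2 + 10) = 29 / 2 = 14.50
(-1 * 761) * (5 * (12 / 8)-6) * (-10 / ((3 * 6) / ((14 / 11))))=26635 / 33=807.12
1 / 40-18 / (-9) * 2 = 4.02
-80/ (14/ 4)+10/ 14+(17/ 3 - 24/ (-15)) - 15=-3137/ 105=-29.88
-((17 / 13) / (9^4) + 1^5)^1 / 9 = -85310 / 767637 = -0.11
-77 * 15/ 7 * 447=-73755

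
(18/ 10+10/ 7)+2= 183/ 35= 5.23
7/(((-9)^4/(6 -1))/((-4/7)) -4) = -140/46007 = -0.00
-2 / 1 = -2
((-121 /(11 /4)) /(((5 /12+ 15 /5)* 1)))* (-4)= 51.51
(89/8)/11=1.01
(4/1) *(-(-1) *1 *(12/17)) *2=96/17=5.65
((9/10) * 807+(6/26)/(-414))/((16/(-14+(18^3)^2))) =11079317550113/7176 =1543940572.76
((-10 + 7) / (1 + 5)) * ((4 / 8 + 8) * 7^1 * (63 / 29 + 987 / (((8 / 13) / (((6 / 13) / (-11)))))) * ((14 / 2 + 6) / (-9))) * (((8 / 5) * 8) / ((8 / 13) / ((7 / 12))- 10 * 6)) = 1299794041 / 2138895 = 607.69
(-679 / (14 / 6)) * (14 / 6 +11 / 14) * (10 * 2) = -127070 / 7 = -18152.86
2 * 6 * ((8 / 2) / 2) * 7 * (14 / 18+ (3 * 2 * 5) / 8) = 2282 / 3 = 760.67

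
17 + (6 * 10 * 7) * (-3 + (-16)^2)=106277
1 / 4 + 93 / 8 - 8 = 31 / 8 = 3.88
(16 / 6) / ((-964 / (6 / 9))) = -4 / 2169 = -0.00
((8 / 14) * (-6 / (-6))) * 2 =8 / 7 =1.14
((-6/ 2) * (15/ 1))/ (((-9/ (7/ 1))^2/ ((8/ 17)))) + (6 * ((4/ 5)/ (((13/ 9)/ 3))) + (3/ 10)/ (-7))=-401551/ 139230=-2.88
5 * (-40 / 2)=-100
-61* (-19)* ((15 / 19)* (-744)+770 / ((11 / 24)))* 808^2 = 826760855040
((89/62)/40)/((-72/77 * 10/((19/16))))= -130207/28569600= -0.00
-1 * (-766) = 766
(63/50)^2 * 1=3969/2500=1.59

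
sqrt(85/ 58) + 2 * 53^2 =sqrt(4930)/ 58 + 5618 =5619.21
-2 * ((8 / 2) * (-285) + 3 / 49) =111714 / 49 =2279.88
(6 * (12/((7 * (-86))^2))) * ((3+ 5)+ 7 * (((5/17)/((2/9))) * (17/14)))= 99/25886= 0.00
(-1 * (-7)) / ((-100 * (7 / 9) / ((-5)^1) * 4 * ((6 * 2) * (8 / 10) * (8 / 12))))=9 / 512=0.02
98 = 98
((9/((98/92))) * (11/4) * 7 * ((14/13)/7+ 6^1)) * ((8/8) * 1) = 91080/91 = 1000.88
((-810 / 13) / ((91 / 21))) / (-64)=1215 / 5408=0.22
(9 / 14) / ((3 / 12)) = 18 / 7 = 2.57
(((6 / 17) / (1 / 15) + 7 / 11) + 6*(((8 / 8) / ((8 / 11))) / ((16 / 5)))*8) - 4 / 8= 26.06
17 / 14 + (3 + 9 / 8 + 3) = 467 / 56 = 8.34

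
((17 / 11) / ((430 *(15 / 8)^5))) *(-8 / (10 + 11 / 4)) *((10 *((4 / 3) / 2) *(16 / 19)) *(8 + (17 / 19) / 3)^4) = -3550858071506944 / 1370729717353125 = -2.59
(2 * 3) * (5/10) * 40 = 120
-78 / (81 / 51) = -442 / 9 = -49.11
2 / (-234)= -1 / 117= -0.01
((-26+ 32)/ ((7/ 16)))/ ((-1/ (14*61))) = -11712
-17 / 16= -1.06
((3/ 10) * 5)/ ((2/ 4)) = 3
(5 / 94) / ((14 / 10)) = 25 / 658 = 0.04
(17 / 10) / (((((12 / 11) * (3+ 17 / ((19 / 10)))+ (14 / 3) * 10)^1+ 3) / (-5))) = -10659 / 78626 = -0.14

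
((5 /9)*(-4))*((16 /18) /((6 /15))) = -400 /81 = -4.94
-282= -282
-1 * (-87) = 87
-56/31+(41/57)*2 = -650/1767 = -0.37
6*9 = 54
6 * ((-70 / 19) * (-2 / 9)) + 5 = 565 / 57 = 9.91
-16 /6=-8 /3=-2.67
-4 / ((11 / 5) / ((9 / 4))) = -45 / 11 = -4.09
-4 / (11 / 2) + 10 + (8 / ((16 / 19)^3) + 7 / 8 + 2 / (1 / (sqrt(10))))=2 *sqrt(10) + 132601 / 5632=29.87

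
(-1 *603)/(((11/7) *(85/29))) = -122409/935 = -130.92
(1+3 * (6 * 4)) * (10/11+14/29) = 32412/319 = 101.61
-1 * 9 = -9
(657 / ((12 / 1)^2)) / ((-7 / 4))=-73 / 28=-2.61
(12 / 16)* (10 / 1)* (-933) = -6997.50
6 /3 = 2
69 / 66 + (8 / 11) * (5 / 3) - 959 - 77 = -68227 / 66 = -1033.74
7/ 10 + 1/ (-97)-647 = -626921/ 970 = -646.31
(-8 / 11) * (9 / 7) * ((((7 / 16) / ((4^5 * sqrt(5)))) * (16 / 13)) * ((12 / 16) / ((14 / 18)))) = -243 * sqrt(5) / 2562560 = -0.00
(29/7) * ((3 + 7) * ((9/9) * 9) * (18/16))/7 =11745/196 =59.92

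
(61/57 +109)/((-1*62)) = -3137/1767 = -1.78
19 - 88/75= 17.83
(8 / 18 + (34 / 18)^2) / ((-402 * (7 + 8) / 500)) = -16250 / 48843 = -0.33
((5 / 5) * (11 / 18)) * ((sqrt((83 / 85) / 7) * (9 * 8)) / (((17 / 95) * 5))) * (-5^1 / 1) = -836 * sqrt(49385) / 2023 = -91.83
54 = 54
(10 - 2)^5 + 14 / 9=294926 / 9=32769.56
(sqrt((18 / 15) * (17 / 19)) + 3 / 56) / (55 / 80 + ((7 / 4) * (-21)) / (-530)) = 1590 / 22463 + 848 * sqrt(9690) / 60971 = 1.44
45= 45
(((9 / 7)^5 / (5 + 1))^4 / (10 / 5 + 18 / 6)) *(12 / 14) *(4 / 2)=0.04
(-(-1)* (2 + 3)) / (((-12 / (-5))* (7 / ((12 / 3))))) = 25 / 21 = 1.19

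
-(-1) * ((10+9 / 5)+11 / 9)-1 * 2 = 496 / 45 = 11.02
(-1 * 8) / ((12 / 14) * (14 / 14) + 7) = -56 / 55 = -1.02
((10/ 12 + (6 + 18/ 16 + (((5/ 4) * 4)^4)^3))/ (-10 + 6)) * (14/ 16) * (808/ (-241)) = 179053348.03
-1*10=-10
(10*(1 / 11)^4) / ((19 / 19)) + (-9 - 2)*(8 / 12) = -322072 / 43923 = -7.33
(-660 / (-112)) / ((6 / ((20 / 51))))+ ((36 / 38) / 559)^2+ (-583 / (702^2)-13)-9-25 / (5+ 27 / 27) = -1009237948365665 / 39144008649564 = -25.78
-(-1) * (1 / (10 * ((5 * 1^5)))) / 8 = 1 / 400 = 0.00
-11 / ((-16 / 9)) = 99 / 16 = 6.19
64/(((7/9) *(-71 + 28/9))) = -5184/4277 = -1.21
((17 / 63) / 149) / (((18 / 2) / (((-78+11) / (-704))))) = 1139 / 59476032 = 0.00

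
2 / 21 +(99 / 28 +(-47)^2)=185861 / 84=2212.63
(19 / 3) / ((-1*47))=-19 / 141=-0.13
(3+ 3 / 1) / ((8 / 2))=3 / 2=1.50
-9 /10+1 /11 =-89 /110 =-0.81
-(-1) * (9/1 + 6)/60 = 1/4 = 0.25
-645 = -645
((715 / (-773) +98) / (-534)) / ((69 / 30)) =-125065 / 1582331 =-0.08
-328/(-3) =109.33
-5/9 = -0.56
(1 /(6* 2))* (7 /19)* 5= 35 /228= 0.15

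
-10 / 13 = -0.77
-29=-29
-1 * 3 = -3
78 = 78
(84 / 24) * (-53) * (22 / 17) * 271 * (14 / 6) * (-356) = 54039801.80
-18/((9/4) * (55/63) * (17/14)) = -7.55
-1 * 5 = -5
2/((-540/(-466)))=233/135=1.73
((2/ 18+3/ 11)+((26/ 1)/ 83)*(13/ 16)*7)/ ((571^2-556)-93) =142349/ 21389968512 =0.00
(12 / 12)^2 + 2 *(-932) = -1863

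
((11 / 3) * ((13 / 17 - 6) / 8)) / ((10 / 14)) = -6853 / 2040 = -3.36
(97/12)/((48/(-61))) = -5917/576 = -10.27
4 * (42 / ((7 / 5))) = 120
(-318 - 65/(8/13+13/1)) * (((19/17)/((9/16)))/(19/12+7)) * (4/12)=-69471296/2789343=-24.91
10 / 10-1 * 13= -12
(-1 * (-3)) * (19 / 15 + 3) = 64 / 5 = 12.80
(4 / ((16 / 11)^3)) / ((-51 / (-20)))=6655 / 13056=0.51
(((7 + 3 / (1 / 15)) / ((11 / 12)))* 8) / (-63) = -1664 / 231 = -7.20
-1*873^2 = -762129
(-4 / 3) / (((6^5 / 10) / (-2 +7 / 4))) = 5 / 11664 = 0.00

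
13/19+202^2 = 775289/19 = 40804.68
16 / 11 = 1.45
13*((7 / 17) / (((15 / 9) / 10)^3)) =19656 / 17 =1156.24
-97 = -97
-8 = -8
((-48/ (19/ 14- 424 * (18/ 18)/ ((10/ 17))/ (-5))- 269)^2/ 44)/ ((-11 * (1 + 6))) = -20906960642569/ 976484376252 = -21.41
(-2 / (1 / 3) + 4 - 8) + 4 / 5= -9.20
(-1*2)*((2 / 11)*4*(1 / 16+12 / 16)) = -13 / 11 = -1.18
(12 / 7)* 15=180 / 7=25.71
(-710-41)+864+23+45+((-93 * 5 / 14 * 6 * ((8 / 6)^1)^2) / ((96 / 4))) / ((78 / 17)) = 145604 / 819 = 177.78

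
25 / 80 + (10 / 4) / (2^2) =15 / 16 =0.94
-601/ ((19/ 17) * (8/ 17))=-173689/ 152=-1142.69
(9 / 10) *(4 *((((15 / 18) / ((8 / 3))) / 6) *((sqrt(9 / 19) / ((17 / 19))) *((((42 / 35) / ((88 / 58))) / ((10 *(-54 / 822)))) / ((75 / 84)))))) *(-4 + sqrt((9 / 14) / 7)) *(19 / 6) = -226461 *sqrt(38) / 7480000 + 528409 *sqrt(19) / 935000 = 2.28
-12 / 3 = -4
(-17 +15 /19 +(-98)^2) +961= 200427 /19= 10548.79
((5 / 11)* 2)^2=100 / 121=0.83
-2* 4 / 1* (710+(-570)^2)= -2604880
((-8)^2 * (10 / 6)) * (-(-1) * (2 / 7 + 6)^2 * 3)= 619520 / 49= 12643.27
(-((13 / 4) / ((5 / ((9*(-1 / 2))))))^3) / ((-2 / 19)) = -30430647 / 128000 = -237.74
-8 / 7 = -1.14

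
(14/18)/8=7/72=0.10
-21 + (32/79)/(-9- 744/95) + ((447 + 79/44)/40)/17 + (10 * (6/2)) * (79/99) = 409485299/114531040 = 3.58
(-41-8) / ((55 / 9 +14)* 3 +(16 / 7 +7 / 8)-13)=-0.97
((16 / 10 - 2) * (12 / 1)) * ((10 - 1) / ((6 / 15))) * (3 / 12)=-27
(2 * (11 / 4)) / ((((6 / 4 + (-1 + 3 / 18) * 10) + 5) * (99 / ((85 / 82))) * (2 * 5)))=-0.00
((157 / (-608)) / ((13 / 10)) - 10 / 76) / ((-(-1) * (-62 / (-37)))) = -48285 / 245024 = -0.20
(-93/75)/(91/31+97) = -961/77450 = -0.01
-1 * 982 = -982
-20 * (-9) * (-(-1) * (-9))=-1620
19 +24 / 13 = 20.85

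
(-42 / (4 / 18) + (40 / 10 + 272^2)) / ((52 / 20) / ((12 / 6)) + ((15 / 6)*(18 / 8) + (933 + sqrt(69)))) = 110984840120 / 1413424009-118078400*sqrt(69) / 1413424009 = 77.83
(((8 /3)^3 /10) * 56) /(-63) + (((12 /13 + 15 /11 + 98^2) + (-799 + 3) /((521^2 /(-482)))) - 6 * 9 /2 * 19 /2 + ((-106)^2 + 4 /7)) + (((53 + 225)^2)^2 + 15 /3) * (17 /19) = 67041786094860301425331 /12544963400970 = 5344119703.82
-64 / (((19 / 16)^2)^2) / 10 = -2097152 / 651605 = -3.22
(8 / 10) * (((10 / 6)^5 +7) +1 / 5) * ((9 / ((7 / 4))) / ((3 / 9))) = 389968 / 1575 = 247.60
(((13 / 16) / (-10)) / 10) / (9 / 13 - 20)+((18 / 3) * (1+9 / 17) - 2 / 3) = 8.51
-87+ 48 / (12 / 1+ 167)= -15525 / 179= -86.73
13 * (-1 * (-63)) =819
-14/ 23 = -0.61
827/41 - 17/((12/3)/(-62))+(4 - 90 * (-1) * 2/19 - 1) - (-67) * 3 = 774551/1558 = 497.14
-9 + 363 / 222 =-545 / 74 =-7.36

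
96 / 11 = 8.73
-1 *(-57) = 57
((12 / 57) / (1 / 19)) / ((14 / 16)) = 32 / 7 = 4.57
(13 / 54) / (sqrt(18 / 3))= 13 * sqrt(6) / 324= 0.10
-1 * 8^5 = -32768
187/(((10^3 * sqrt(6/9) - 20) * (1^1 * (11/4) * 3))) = 17/24985+ 170 * sqrt(6)/14991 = 0.03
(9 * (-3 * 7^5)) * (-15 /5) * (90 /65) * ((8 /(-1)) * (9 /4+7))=-1813340844 /13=-139487757.23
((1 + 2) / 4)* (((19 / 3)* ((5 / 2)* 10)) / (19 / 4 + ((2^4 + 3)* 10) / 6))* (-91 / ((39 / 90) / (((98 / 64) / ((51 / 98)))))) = -2014.91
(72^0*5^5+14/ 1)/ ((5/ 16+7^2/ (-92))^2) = 425095936/ 6561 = 64791.33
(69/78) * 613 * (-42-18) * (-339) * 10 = 110297561.54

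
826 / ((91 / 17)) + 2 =2032 / 13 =156.31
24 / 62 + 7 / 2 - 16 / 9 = 1177 / 558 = 2.11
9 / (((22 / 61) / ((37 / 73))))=20313 / 1606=12.65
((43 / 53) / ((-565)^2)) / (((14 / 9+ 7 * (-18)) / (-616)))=4257 / 338378500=0.00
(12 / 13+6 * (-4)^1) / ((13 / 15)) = -26.63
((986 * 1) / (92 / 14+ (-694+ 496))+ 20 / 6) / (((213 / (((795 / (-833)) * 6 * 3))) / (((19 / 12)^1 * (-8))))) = -7357142 / 3962581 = -1.86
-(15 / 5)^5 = -243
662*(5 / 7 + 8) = 40382 / 7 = 5768.86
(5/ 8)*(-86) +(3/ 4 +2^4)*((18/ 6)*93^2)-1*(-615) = 870347/ 2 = 435173.50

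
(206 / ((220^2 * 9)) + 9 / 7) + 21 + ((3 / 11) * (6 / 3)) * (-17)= 19840321 / 1524600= 13.01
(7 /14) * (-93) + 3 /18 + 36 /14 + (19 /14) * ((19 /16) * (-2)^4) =-755 /42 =-17.98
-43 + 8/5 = -207/5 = -41.40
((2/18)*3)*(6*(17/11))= 34/11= 3.09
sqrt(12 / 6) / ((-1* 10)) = -sqrt(2) / 10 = -0.14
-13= -13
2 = 2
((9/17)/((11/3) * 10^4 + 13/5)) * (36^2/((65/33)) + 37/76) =87824871/9238455044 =0.01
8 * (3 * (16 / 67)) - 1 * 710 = -47186 / 67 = -704.27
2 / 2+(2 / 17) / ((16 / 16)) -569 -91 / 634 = -568.03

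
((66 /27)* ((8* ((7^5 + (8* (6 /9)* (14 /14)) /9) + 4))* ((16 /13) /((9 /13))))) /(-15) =-1278219008 /32805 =-38964.15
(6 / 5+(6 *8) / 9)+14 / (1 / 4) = 938 / 15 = 62.53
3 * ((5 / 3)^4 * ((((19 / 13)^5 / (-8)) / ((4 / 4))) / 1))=-1547561875 / 80199288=-19.30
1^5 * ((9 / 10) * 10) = 9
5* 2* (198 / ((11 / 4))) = 720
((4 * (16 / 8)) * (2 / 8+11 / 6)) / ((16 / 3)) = 25 / 8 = 3.12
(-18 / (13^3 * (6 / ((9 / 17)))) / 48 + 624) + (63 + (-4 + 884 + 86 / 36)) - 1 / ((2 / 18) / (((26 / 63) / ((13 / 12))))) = 58954947745 / 37647792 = 1565.96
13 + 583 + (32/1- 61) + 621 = 1188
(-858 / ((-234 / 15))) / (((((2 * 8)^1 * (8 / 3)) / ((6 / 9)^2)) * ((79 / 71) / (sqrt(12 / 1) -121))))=-472505 / 7584 + 3905 * sqrt(3) / 3792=-60.52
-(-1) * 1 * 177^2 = 31329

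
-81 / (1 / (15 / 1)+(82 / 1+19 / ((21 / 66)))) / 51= -0.01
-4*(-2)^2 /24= -2 /3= -0.67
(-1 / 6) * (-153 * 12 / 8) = 153 / 4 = 38.25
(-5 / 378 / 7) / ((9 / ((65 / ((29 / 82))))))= -13325 / 345303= -0.04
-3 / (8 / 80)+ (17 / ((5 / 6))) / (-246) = -6167 / 205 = -30.08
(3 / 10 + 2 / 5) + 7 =77 / 10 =7.70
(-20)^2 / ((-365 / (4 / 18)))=-0.24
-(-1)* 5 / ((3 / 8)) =40 / 3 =13.33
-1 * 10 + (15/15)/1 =-9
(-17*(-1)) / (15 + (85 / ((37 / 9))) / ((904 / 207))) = 568616 / 660075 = 0.86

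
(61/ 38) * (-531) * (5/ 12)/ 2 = -53985/ 304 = -177.58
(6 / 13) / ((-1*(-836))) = 3 / 5434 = 0.00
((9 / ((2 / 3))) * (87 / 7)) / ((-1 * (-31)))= 2349 / 434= 5.41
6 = 6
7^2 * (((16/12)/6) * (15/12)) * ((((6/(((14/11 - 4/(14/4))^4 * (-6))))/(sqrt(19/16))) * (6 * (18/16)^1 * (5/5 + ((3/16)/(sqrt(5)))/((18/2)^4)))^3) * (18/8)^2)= -3515161329755659969 * sqrt(19)/224133120000 - 31636451954020947649 * sqrt(95)/117642992025600000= -68364820.34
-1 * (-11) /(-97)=-11 /97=-0.11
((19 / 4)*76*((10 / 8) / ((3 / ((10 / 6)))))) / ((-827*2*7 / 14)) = -9025 / 29772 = -0.30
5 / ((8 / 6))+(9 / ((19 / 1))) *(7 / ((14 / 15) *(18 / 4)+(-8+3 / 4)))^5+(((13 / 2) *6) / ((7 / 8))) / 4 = -6861428307177 / 449325232132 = -15.27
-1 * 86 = -86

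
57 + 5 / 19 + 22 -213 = -2541 / 19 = -133.74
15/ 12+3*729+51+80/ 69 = 618353/ 276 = 2240.41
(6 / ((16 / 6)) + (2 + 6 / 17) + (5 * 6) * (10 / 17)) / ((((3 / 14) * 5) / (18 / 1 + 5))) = 14329 / 30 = 477.63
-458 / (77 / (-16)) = 7328 / 77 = 95.17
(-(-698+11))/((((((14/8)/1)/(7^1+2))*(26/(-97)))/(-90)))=107955180/91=1186320.66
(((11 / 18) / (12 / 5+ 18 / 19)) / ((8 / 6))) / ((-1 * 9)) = -1045 / 68688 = -0.02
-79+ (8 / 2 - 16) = -91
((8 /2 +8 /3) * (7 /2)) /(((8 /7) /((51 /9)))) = 115.69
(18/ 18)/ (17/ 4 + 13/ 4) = 2/ 15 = 0.13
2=2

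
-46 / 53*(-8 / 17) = 368 / 901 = 0.41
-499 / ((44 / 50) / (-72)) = 449100 / 11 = 40827.27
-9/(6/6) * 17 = -153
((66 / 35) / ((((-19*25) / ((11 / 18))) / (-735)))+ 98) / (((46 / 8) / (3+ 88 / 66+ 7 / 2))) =135.94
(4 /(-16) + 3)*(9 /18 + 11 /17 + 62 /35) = 38203 /4760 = 8.03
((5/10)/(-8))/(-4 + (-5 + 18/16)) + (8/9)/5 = 13/70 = 0.19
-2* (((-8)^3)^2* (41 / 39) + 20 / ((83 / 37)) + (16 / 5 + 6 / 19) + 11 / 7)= -551202.57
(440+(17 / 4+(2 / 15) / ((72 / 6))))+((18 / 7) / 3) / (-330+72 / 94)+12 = 1482630271 / 3249540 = 456.26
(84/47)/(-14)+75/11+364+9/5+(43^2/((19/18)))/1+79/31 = 3238074187/1522565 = 2126.72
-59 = -59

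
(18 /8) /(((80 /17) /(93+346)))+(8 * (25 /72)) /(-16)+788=2873443 /2880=997.72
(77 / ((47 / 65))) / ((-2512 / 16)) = -5005 / 7379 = -0.68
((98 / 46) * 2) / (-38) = -49 / 437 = -0.11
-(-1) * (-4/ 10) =-2/ 5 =-0.40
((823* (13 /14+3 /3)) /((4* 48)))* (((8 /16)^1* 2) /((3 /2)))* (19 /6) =15637 /896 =17.45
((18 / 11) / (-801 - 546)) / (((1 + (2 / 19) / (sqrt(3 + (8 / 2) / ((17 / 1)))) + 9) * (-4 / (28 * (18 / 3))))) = 568575 / 111432371 - 1197 * sqrt(935) / 1225756081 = 0.01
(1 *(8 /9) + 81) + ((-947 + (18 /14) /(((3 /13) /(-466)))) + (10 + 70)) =-213028 /63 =-3381.40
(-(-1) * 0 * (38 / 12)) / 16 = 0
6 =6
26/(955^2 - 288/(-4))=26/912097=0.00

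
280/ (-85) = -56/ 17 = -3.29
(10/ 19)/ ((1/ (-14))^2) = 1960/ 19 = 103.16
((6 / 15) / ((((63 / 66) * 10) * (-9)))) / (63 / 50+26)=-44 / 257607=-0.00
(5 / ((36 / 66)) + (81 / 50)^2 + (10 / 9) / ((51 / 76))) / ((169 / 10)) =15430249 / 19392750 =0.80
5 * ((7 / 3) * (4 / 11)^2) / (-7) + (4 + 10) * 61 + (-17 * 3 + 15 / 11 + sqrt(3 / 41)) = sqrt(123) / 41 + 291904 / 363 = 804.41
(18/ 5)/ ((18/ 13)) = 13/ 5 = 2.60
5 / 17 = 0.29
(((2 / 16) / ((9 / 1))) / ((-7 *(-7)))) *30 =5 / 588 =0.01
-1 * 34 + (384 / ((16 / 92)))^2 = 4875230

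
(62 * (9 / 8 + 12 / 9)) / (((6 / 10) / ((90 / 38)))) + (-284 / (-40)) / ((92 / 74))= 1327072 / 2185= 607.36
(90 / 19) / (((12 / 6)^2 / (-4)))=-90 / 19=-4.74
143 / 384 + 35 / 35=527 / 384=1.37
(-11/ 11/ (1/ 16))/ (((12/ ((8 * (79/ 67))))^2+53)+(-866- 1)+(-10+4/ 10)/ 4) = 1997120/ 101701043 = 0.02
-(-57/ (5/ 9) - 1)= 518/ 5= 103.60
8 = 8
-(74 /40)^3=-6.33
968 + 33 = 1001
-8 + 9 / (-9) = -9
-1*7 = -7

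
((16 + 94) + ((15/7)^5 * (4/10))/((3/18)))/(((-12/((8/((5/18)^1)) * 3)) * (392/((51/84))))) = -56170431/23059204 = -2.44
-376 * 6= -2256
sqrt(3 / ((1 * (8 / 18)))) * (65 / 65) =2.60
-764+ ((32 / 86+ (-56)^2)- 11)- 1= 101496 / 43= 2360.37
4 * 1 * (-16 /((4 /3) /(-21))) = 1008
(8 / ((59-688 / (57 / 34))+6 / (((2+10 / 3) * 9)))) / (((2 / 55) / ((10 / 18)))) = -0.35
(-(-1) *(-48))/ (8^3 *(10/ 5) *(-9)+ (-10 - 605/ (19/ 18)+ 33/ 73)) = 66576/ 13590805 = 0.00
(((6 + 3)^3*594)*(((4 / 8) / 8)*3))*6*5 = 9743085 / 4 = 2435771.25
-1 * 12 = -12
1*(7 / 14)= 1 / 2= 0.50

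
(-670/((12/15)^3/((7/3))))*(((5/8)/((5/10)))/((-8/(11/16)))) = 16121875/49152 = 328.00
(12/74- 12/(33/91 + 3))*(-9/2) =9642/629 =15.33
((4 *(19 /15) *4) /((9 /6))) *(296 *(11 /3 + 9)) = 6838784 /135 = 50657.66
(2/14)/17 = 1/119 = 0.01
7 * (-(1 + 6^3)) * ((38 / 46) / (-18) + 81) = -50909285 / 414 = -122969.29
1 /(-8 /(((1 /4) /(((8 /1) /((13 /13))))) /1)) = -0.00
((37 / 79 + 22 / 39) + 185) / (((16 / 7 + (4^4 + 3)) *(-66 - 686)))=-2006081 / 2118816024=-0.00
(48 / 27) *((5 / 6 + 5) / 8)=35 / 27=1.30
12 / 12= 1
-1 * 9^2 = -81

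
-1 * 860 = -860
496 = 496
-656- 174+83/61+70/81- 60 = -4386497/4941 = -887.78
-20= -20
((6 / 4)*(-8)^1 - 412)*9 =-3816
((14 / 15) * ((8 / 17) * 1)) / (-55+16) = -0.01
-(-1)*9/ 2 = 9/ 2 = 4.50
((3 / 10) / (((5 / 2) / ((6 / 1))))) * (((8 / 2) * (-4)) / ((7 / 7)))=-288 / 25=-11.52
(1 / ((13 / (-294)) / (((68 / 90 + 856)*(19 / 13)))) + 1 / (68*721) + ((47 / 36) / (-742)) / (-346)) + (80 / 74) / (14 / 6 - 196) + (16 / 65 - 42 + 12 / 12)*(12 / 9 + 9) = -241388858557005365077 / 8399146801329648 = -28739.69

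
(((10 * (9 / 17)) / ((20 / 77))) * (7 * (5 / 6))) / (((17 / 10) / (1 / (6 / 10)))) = 116.57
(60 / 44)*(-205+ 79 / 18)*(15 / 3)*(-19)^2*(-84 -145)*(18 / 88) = 22388831925 / 968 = 23128958.60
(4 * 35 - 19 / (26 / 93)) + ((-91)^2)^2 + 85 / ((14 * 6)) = 74883937183 / 1092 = 68575034.05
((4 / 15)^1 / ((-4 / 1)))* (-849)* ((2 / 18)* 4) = 1132 / 45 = 25.16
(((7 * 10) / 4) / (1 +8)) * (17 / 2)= 595 / 36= 16.53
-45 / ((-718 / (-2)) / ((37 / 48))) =-0.10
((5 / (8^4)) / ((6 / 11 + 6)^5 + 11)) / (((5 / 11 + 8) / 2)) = 8857805 / 368869570455552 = 0.00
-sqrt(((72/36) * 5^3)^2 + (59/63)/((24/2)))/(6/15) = -5 * sqrt(992251239)/252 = -625.00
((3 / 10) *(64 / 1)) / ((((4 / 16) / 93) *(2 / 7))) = 124992 / 5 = 24998.40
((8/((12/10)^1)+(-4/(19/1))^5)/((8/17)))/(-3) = -210455359/44569782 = -4.72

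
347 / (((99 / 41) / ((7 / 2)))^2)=28582043 / 39204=729.06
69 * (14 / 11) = 966 / 11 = 87.82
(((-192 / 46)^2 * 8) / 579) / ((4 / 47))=2.83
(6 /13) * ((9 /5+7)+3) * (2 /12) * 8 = 472 /65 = 7.26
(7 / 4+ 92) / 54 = 125 / 72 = 1.74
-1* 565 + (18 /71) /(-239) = -9587503 /16969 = -565.00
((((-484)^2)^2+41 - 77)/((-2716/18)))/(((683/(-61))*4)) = 1075959091125/132502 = 8120323.40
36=36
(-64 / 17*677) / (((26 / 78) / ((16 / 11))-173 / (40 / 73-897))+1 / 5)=-680502635520 / 166113511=-4096.61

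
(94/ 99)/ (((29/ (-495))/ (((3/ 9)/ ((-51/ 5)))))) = 2350/ 4437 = 0.53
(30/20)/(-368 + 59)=-1/206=-0.00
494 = 494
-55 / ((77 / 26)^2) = -3380 / 539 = -6.27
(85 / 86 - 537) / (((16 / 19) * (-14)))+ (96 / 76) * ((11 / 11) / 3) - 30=5814649 / 366016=15.89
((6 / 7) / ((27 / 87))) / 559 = 58 / 11739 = 0.00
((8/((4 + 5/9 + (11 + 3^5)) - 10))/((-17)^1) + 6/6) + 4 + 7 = 12.00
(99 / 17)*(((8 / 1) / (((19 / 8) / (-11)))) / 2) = -34848 / 323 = -107.89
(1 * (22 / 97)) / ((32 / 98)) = 539 / 776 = 0.69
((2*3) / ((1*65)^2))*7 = 42 / 4225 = 0.01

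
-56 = -56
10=10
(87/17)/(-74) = -87/1258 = -0.07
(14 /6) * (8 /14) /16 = 1 /12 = 0.08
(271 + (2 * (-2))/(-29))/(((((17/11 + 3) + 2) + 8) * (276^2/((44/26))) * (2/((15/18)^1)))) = 0.00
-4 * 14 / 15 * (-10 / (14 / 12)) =32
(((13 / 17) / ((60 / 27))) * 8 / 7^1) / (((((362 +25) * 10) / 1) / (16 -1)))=39 / 25585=0.00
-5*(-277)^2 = -383645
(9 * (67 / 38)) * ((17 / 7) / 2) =19.27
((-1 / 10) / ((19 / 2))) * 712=-712 / 95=-7.49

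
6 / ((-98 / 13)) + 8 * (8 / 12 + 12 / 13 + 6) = 114511 / 1911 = 59.92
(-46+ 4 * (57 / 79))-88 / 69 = -241966 / 5451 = -44.39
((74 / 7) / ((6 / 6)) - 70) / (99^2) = -416 / 68607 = -0.01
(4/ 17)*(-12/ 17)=-48/ 289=-0.17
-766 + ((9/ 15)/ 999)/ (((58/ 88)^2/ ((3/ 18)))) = -3217808002/ 4200795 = -766.00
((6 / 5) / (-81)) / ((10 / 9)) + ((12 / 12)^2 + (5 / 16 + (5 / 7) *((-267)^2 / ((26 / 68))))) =14543097869 / 109200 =133178.55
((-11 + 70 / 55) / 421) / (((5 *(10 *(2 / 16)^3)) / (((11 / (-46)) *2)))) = 27392 / 242075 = 0.11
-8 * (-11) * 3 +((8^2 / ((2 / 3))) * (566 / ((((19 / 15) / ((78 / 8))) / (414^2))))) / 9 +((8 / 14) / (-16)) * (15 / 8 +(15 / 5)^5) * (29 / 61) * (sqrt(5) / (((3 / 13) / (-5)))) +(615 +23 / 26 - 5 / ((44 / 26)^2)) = 1230905 * sqrt(5) / 13664 +952205035090451 / 119548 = 7965043824.84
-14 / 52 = -7 / 26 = -0.27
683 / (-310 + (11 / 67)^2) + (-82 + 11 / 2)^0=-1674518 / 1391469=-1.20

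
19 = 19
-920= -920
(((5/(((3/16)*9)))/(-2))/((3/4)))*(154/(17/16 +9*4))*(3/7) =-56320/16011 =-3.52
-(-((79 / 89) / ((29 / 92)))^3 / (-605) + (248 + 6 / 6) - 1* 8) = -2507280578595337 / 10402060809305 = -241.04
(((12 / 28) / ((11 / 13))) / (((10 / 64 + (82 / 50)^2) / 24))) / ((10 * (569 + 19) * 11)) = 156000 / 2362226251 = 0.00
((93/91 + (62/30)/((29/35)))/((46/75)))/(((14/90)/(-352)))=-5511924000/424879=-12972.93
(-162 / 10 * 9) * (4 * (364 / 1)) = -1061424 / 5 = -212284.80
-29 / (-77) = 29 / 77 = 0.38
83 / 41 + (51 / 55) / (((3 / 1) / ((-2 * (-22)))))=3203 / 205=15.62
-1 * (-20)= 20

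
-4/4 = -1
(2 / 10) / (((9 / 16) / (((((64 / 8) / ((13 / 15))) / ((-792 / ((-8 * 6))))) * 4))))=1024 / 1287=0.80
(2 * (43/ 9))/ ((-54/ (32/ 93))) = -1376/ 22599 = -0.06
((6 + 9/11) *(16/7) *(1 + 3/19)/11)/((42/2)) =800/10241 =0.08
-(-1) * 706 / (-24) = -353 / 12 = -29.42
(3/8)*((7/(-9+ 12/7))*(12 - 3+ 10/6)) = -196/51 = -3.84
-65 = -65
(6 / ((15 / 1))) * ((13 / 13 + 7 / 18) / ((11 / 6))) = 0.30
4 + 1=5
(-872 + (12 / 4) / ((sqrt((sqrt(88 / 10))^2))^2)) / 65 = -38353 / 2860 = -13.41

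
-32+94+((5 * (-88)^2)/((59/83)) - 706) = 3175764/59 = 53826.51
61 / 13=4.69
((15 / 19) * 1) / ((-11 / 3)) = -0.22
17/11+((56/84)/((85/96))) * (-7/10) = 1.02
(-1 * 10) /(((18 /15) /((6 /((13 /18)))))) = -900 /13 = -69.23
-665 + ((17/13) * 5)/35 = -664.81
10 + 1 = 11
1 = 1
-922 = -922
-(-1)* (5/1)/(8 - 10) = -5/2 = -2.50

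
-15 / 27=-5 / 9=-0.56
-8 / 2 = -4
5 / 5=1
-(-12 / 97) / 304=3 / 7372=0.00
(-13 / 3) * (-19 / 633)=247 / 1899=0.13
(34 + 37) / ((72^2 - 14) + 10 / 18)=639 / 46535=0.01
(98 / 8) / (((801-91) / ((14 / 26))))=343 / 36920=0.01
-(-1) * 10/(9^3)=0.01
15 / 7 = 2.14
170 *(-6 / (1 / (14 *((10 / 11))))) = -142800 / 11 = -12981.82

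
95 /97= 0.98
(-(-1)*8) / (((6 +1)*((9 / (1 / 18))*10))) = 2 / 2835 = 0.00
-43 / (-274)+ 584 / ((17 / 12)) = 1920923 / 4658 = 412.39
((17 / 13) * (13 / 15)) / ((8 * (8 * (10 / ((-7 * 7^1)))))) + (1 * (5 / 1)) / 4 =11167 / 9600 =1.16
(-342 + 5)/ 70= -337/ 70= -4.81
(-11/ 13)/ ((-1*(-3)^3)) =-11/ 351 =-0.03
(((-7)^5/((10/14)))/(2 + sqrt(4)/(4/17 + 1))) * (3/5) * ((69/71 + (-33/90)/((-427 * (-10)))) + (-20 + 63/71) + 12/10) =54381883521567/822890000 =66086.46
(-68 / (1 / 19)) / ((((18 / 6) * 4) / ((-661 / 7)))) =213503 / 21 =10166.81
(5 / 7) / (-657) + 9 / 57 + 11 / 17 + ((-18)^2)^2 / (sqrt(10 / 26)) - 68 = -99818311 / 1485477 + 104976 *sqrt(65) / 5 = 169201.52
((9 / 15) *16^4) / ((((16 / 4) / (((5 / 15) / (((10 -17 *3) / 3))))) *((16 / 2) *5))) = -6144 / 1025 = -5.99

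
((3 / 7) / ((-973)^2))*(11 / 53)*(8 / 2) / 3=44 / 351236459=0.00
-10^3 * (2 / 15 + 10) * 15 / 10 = -15200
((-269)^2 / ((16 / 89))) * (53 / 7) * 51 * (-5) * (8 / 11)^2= -348153373740 / 847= -411042944.20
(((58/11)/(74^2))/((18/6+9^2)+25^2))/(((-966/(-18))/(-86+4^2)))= -435/245567113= -0.00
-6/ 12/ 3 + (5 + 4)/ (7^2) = 5/ 294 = 0.02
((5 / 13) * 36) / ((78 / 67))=11.89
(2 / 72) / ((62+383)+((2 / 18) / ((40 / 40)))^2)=9 / 144184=0.00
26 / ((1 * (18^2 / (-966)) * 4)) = -2093 / 108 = -19.38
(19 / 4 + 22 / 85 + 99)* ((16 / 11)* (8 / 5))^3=18540396544 / 14141875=1311.03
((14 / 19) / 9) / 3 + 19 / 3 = 3263 / 513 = 6.36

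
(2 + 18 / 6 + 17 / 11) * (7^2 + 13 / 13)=3600 / 11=327.27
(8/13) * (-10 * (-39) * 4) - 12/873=279356/291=959.99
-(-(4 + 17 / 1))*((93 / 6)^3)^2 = 18637577301 / 64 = 291212145.33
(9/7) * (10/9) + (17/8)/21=257/168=1.53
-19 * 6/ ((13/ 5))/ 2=-285/ 13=-21.92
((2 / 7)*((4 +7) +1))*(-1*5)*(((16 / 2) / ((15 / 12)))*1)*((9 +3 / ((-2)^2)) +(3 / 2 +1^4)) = -1344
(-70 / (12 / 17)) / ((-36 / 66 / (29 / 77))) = 2465 / 36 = 68.47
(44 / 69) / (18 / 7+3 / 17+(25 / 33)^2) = 950334 / 4950497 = 0.19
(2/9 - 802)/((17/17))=-7216/9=-801.78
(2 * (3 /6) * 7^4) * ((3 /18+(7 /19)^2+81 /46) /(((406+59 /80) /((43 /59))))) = 424485659360 /47820323109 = 8.88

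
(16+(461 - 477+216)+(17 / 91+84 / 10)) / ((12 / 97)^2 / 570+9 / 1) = 18268072177 / 732069429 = 24.95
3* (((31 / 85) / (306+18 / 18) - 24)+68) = 3444633 / 26095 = 132.00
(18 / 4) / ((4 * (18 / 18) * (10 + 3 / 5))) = 45 / 424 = 0.11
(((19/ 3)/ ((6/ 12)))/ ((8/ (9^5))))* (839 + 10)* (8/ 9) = 70556994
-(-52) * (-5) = -260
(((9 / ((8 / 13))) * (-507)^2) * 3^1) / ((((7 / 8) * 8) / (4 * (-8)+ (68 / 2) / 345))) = -165501255699 / 3220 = -51397905.50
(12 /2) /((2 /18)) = 54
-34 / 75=-0.45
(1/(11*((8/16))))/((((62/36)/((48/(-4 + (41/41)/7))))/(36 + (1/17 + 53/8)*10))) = -783216/5797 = -135.11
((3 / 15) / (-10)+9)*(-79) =-709.42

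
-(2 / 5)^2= -4 / 25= -0.16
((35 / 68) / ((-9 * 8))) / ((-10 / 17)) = 7 / 576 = 0.01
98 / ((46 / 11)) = 539 / 23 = 23.43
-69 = -69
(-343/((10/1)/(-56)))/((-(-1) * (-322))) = -686/115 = -5.97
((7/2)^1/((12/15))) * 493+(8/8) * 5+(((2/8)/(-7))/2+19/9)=136330/63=2163.97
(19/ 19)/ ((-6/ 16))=-2.67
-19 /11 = -1.73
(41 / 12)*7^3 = 14063 / 12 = 1171.92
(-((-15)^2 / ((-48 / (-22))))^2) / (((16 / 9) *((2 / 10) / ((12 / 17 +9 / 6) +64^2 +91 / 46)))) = -12275538103125 / 100096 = -122637648.89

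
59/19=3.11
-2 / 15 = -0.13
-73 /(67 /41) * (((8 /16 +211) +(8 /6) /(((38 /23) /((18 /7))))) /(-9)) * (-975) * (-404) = 3720939651650 /8911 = 417567012.87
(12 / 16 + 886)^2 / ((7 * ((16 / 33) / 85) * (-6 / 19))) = -223505177885 / 3584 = -62361935.79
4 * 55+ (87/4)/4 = 3607/16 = 225.44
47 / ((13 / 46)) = 2162 / 13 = 166.31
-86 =-86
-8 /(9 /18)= -16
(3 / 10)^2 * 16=36 / 25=1.44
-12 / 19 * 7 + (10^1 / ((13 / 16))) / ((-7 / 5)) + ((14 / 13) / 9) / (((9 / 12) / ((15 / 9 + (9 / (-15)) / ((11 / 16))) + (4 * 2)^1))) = -90962972 / 7702695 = -11.81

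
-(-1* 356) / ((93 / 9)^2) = 3204 / 961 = 3.33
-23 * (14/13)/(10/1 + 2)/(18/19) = -3059/1404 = -2.18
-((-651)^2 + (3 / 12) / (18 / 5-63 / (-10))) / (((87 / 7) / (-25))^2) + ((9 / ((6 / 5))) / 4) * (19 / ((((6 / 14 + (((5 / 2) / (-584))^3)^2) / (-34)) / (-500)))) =-3443042841067026672282278253125 / 11415160098346994590420314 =-301620.20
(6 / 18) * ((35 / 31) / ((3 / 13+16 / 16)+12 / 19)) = 1729 / 8556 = 0.20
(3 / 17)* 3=9 / 17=0.53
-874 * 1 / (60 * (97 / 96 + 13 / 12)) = -6992 / 1005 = -6.96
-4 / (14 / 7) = -2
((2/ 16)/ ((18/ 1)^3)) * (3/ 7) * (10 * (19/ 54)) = 95/ 2939328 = 0.00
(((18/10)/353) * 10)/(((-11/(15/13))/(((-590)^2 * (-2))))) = 187974000/50479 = 3723.81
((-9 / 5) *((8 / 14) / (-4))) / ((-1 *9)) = -1 / 35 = -0.03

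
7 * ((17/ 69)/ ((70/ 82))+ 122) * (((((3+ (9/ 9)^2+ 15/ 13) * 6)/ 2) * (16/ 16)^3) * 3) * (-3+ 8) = 59360727/ 299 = 198530.86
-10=-10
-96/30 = -16/5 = -3.20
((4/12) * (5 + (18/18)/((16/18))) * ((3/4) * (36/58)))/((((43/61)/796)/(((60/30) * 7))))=37473093/2494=15025.30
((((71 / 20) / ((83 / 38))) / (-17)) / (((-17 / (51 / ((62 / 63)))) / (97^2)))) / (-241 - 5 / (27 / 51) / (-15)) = -11.41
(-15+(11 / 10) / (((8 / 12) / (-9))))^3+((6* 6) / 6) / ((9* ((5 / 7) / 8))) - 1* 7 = -638317319 / 24000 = -26596.55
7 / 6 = 1.17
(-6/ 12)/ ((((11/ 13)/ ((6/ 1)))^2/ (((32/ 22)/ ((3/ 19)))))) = -308256/ 1331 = -231.60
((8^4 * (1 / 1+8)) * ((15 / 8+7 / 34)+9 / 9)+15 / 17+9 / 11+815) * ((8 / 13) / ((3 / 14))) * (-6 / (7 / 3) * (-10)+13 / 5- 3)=60647749024 / 7293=8315884.96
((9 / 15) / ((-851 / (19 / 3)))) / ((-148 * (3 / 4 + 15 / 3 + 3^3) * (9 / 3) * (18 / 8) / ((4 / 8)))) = 38 / 556847595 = 0.00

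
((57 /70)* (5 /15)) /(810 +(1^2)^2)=19 /56770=0.00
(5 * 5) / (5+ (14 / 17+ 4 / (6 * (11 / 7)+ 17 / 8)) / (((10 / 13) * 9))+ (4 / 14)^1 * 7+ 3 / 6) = 24747750 / 7591583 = 3.26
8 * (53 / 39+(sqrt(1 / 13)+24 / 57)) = 8 * sqrt(13) / 13+10552 / 741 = 16.46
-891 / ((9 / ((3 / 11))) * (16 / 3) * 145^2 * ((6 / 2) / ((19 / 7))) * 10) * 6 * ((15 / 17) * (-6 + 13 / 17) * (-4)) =-410913 / 170134300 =-0.00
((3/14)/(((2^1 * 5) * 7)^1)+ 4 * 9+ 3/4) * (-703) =-12660327/490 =-25837.40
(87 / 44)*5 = 9.89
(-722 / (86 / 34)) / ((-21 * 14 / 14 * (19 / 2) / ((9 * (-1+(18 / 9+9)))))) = 38760 / 301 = 128.77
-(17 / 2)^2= -289 / 4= -72.25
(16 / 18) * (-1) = -8 / 9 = -0.89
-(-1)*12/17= 12/17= 0.71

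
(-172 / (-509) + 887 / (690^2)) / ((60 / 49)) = 4034693467 / 14540094000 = 0.28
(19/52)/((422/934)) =8873/10972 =0.81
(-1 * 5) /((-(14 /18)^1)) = 45 /7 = 6.43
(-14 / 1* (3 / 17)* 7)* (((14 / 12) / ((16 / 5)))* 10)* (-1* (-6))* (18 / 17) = -400.56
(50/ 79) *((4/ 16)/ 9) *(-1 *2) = -25/ 711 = -0.04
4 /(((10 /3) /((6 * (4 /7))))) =144 /35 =4.11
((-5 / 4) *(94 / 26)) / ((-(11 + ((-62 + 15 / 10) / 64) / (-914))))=0.41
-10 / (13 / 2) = -20 / 13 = -1.54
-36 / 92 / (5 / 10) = -18 / 23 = -0.78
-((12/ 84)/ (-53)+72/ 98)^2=-3613801/ 6744409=-0.54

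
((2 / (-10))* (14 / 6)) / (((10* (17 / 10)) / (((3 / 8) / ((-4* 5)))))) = 7 / 13600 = 0.00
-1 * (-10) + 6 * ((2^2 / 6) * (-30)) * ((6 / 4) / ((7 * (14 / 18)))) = -23.06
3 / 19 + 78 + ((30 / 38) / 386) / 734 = 420736155 / 5383156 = 78.16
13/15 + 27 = 418/15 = 27.87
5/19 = 0.26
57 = 57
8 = 8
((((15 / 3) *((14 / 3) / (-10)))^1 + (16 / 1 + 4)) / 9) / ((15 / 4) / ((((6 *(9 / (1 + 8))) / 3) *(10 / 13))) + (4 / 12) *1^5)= 848 / 1197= 0.71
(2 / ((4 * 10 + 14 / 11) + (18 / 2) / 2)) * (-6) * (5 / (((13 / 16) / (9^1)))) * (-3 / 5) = 114048 / 13091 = 8.71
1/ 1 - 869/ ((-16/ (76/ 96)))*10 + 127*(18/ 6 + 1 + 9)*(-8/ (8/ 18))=-5623109/ 192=-29287.03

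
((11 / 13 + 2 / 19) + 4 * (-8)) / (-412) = 7669 / 101764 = 0.08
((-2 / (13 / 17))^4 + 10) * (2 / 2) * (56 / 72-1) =-3243892 / 257049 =-12.62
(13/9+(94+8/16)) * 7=12089/18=671.61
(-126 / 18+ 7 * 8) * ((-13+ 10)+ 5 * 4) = 833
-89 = -89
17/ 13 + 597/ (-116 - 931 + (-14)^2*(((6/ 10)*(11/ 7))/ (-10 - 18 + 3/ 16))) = 7528626/ 10158889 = 0.74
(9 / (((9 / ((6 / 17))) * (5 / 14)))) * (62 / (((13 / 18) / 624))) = 4499712 / 85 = 52937.79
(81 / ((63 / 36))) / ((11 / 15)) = 63.12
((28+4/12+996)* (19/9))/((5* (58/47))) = 2744189/7830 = 350.47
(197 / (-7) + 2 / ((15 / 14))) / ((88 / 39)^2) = -1398813 / 271040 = -5.16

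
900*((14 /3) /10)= 420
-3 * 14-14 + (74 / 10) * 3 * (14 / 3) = 238 / 5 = 47.60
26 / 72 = 0.36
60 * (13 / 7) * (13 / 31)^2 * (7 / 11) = 131820 / 10571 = 12.47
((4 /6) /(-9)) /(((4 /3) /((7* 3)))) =-7 /6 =-1.17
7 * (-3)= -21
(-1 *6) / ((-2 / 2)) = 6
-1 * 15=-15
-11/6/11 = -1/6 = -0.17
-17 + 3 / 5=-82 / 5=-16.40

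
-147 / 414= -49 / 138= -0.36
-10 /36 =-5 /18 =-0.28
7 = 7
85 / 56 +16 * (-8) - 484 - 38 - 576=-68571 / 56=-1224.48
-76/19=-4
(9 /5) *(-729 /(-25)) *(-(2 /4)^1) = -6561 /250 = -26.24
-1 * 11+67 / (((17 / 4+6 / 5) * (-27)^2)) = -872731 / 79461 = -10.98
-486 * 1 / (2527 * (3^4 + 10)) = -0.00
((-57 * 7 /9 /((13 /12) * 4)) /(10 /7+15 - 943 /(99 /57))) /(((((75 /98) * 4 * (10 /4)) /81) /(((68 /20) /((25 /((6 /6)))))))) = 690990993 /24704875000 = 0.03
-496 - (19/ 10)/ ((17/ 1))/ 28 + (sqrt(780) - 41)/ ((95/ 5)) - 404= -81591521/ 90440 + 2*sqrt(195)/ 19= -900.69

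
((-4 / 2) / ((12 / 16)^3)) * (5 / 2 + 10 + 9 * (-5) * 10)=56000 / 27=2074.07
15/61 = 0.25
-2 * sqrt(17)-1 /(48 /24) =-2 * sqrt(17)-1 /2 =-8.75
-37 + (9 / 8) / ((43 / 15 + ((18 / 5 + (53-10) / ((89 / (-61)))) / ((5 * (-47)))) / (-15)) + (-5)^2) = -12921330127 / 349606696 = -36.96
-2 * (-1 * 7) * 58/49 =116/7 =16.57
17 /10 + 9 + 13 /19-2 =9.38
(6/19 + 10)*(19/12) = 49/3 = 16.33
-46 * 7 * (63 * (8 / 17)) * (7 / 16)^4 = -349.74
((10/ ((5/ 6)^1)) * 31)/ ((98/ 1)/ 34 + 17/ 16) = 101184/ 1073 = 94.30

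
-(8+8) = -16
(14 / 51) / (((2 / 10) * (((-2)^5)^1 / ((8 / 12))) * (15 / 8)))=-7 / 459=-0.02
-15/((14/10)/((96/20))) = -360/7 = -51.43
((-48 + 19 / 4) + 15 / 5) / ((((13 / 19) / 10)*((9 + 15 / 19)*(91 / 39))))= -41515 / 1612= -25.75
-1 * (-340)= 340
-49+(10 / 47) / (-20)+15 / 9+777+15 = 209993 / 282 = 744.66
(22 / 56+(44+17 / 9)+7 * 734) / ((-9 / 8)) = -2612878 / 567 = -4608.25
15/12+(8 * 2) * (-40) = -2555/4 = -638.75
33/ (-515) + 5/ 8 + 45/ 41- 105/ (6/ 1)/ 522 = 71641361/ 44088120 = 1.62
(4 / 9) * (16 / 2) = 32 / 9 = 3.56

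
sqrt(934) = 30.56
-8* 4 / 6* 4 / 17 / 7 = -64 / 357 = -0.18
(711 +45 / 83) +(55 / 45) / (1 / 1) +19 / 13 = 6935848 / 9711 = 714.23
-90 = -90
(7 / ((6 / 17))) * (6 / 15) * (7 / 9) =833 / 135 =6.17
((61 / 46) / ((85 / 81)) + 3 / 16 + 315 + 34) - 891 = -16908367 / 31280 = -540.55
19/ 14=1.36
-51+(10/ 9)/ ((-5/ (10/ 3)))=-1397/ 27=-51.74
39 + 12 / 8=81 / 2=40.50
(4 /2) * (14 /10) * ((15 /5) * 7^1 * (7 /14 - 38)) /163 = -13.53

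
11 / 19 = 0.58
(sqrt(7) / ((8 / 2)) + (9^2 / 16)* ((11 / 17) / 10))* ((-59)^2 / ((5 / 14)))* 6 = 65132991 / 3400 + 73101* sqrt(7) / 5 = 57838.18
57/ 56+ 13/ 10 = 649/ 280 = 2.32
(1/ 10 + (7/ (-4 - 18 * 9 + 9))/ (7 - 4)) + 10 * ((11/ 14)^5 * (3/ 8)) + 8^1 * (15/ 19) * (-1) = -491667482563/ 96259739520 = -5.11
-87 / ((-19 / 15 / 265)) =345825 / 19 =18201.32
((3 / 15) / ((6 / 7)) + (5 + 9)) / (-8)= -427 / 240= -1.78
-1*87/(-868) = 87/868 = 0.10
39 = 39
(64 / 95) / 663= 64 / 62985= 0.00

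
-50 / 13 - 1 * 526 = -6888 / 13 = -529.85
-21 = -21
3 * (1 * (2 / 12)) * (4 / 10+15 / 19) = 113 / 190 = 0.59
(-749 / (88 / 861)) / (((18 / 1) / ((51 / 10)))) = -3654371 / 1760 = -2076.35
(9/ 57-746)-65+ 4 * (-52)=-19358/ 19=-1018.84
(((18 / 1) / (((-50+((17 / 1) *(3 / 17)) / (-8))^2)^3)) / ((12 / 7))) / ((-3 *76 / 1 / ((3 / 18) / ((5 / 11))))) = -1261568 / 1220886065170419765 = -0.00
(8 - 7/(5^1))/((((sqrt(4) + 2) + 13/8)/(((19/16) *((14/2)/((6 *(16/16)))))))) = 1463/900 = 1.63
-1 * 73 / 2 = -73 / 2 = -36.50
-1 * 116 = -116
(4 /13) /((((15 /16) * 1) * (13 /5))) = 64 /507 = 0.13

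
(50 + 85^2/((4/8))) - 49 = 14451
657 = 657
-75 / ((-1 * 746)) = 75 / 746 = 0.10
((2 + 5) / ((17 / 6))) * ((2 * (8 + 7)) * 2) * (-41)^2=4236120 / 17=249183.53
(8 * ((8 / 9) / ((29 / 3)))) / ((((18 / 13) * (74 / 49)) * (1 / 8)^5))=333971456 / 28971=11527.78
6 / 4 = 1.50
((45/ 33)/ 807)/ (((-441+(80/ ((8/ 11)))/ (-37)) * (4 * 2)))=-185/ 388859944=-0.00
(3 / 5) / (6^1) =1 / 10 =0.10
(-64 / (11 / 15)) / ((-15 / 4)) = 256 / 11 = 23.27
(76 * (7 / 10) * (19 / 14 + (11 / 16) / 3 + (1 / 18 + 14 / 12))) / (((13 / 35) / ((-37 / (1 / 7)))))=-97519457 / 936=-104187.45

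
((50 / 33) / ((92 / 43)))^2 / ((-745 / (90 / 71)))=-1155625 / 1354302422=-0.00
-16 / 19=-0.84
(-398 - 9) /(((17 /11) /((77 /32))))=-344729 /544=-633.69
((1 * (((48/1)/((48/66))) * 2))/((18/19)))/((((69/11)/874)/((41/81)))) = 7163684/729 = 9826.73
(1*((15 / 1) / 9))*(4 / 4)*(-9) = -15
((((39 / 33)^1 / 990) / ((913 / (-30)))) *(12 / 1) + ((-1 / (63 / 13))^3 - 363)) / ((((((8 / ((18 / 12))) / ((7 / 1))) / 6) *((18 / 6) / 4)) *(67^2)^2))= -0.00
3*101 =303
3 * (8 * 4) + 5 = 101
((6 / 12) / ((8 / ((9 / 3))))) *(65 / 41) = 195 / 656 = 0.30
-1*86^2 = -7396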